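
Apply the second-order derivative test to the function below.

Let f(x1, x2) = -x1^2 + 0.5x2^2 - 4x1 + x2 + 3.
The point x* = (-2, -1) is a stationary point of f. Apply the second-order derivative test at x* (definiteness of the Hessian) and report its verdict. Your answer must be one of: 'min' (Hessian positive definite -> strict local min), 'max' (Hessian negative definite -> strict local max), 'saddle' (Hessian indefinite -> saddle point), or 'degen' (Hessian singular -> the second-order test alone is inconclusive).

Compute the Hessian H = grad^2 f:
  H = [[-2, 0], [0, 1]]
Verify stationarity: grad f(x*) = H x* + g = (0, 0).
Eigenvalues of H: -2, 1.
Eigenvalues have mixed signs, so H is indefinite -> x* is a saddle point.

saddle


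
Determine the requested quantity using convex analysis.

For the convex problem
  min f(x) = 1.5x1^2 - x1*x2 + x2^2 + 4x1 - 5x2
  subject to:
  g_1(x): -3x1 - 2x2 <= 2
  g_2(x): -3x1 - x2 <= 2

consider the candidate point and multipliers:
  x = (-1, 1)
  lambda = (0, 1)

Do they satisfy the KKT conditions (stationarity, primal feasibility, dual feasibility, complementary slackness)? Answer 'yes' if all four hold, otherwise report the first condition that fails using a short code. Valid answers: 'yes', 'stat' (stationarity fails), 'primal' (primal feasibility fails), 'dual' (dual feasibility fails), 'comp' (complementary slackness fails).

Gradient of f: grad f(x) = Q x + c = (0, -2)
Constraint values g_i(x) = a_i^T x - b_i:
  g_1((-1, 1)) = -1
  g_2((-1, 1)) = 0
Stationarity residual: grad f(x) + sum_i lambda_i a_i = (-3, -3)
  -> stationarity FAILS
Primal feasibility (all g_i <= 0): OK
Dual feasibility (all lambda_i >= 0): OK
Complementary slackness (lambda_i * g_i(x) = 0 for all i): OK

Verdict: the first failing condition is stationarity -> stat.

stat


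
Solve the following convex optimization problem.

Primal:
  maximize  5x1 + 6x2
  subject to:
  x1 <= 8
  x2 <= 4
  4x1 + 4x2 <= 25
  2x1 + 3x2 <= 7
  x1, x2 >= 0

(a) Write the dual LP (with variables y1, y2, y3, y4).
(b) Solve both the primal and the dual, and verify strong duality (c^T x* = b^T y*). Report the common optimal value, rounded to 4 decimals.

The standard primal-dual pair for 'max c^T x s.t. A x <= b, x >= 0' is:
  Dual:  min b^T y  s.t.  A^T y >= c,  y >= 0.

So the dual LP is:
  minimize  8y1 + 4y2 + 25y3 + 7y4
  subject to:
    y1 + 4y3 + 2y4 >= 5
    y2 + 4y3 + 3y4 >= 6
    y1, y2, y3, y4 >= 0

Solving the primal: x* = (3.5, 0).
  primal value c^T x* = 17.5.
Solving the dual: y* = (0, 0, 0, 2.5).
  dual value b^T y* = 17.5.
Strong duality: c^T x* = b^T y*. Confirmed.

17.5


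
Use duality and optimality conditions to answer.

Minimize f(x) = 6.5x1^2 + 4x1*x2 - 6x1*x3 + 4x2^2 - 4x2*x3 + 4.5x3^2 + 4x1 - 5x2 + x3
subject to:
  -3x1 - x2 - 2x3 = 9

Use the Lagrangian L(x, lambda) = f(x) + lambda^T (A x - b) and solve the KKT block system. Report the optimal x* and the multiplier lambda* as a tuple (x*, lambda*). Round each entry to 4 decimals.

Form the Lagrangian:
  L(x, lambda) = (1/2) x^T Q x + c^T x + lambda^T (A x - b)
Stationarity (grad_x L = 0): Q x + c + A^T lambda = 0.
Primal feasibility: A x = b.

This gives the KKT block system:
  [ Q   A^T ] [ x     ]   [-c ]
  [ A    0  ] [ lambda ] = [ b ]

Solving the linear system:
  x*      = (-1.8788, 0.3057, -1.8347)
  lambda* = (-2.7311)
  f(x*)   = 6.8508

x* = (-1.8788, 0.3057, -1.8347), lambda* = (-2.7311)


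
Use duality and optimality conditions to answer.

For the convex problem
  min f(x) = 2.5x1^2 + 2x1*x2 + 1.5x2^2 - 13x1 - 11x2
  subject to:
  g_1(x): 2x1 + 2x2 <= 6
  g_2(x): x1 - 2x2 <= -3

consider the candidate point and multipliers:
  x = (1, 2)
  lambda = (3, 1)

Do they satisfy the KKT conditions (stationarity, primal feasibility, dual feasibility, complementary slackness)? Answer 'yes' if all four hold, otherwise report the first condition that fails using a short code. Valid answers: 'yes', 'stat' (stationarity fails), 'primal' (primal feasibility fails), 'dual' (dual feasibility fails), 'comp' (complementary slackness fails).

Gradient of f: grad f(x) = Q x + c = (-4, -3)
Constraint values g_i(x) = a_i^T x - b_i:
  g_1((1, 2)) = 0
  g_2((1, 2)) = 0
Stationarity residual: grad f(x) + sum_i lambda_i a_i = (3, 1)
  -> stationarity FAILS
Primal feasibility (all g_i <= 0): OK
Dual feasibility (all lambda_i >= 0): OK
Complementary slackness (lambda_i * g_i(x) = 0 for all i): OK

Verdict: the first failing condition is stationarity -> stat.

stat


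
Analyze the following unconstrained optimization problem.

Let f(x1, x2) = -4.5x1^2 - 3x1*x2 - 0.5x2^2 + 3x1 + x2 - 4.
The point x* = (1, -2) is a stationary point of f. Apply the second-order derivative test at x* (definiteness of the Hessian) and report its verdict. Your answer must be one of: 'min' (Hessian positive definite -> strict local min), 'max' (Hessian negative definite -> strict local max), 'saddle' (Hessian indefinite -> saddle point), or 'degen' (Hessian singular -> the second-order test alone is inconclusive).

Compute the Hessian H = grad^2 f:
  H = [[-9, -3], [-3, -1]]
Verify stationarity: grad f(x*) = H x* + g = (0, 0).
Eigenvalues of H: -10, 0.
H has a zero eigenvalue (singular; negative semidefinite but not definite), so H is neither positive definite, negative definite, nor indefinite. The second-order test alone is inconclusive -> degen.
(Indeed, f is constant along the null direction of H through x*, so x* is not a strict local extremum.)

degen


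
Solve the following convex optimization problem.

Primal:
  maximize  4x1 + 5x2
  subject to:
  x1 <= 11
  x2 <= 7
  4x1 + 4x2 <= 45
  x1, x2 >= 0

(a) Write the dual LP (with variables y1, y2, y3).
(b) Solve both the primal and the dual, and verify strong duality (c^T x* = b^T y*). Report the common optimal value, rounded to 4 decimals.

The standard primal-dual pair for 'max c^T x s.t. A x <= b, x >= 0' is:
  Dual:  min b^T y  s.t.  A^T y >= c,  y >= 0.

So the dual LP is:
  minimize  11y1 + 7y2 + 45y3
  subject to:
    y1 + 4y3 >= 4
    y2 + 4y3 >= 5
    y1, y2, y3 >= 0

Solving the primal: x* = (4.25, 7).
  primal value c^T x* = 52.
Solving the dual: y* = (0, 1, 1).
  dual value b^T y* = 52.
Strong duality: c^T x* = b^T y*. Confirmed.

52


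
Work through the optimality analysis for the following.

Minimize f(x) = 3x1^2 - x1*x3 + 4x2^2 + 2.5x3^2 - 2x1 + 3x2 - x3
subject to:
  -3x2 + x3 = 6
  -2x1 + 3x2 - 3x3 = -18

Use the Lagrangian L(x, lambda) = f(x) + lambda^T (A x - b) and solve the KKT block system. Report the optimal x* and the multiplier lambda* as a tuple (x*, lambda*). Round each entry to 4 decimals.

Form the Lagrangian:
  L(x, lambda) = (1/2) x^T Q x + c^T x + lambda^T (A x - b)
Stationarity (grad_x L = 0): Q x + c + A^T lambda = 0.
Primal feasibility: A x = b.

This gives the KKT block system:
  [ Q   A^T ] [ x     ]   [-c ]
  [ A    0  ] [ lambda ] = [ b ]

Solving the linear system:
  x*      = (2.736, -0.912, 3.264)
  lambda* = (4.144, 5.576)
  f(x*)   = 32.016

x* = (2.736, -0.912, 3.264), lambda* = (4.144, 5.576)


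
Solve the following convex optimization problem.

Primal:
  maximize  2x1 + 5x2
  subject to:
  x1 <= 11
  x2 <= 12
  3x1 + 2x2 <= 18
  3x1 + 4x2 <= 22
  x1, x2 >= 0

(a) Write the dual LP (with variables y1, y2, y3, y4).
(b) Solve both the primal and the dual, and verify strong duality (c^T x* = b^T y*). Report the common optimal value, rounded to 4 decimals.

The standard primal-dual pair for 'max c^T x s.t. A x <= b, x >= 0' is:
  Dual:  min b^T y  s.t.  A^T y >= c,  y >= 0.

So the dual LP is:
  minimize  11y1 + 12y2 + 18y3 + 22y4
  subject to:
    y1 + 3y3 + 3y4 >= 2
    y2 + 2y3 + 4y4 >= 5
    y1, y2, y3, y4 >= 0

Solving the primal: x* = (0, 5.5).
  primal value c^T x* = 27.5.
Solving the dual: y* = (0, 0, 0, 1.25).
  dual value b^T y* = 27.5.
Strong duality: c^T x* = b^T y*. Confirmed.

27.5


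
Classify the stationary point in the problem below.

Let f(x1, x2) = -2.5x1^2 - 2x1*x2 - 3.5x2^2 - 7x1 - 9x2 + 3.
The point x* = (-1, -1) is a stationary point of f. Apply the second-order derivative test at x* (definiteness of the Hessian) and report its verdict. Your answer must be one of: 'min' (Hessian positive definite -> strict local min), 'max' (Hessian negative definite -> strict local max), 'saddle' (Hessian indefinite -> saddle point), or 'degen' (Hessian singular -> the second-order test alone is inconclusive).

Compute the Hessian H = grad^2 f:
  H = [[-5, -2], [-2, -7]]
Verify stationarity: grad f(x*) = H x* + g = (0, 0).
Eigenvalues of H: -8.2361, -3.7639.
Both eigenvalues < 0, so H is negative definite -> x* is a strict local max.

max


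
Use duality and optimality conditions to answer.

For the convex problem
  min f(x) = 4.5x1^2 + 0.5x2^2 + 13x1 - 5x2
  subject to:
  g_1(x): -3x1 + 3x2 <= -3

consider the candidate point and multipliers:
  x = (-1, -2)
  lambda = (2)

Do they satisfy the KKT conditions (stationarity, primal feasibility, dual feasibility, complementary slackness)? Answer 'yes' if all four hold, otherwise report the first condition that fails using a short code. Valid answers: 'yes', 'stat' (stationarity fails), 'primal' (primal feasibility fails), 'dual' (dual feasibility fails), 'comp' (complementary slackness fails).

Gradient of f: grad f(x) = Q x + c = (4, -7)
Constraint values g_i(x) = a_i^T x - b_i:
  g_1((-1, -2)) = 0
Stationarity residual: grad f(x) + sum_i lambda_i a_i = (-2, -1)
  -> stationarity FAILS
Primal feasibility (all g_i <= 0): OK
Dual feasibility (all lambda_i >= 0): OK
Complementary slackness (lambda_i * g_i(x) = 0 for all i): OK

Verdict: the first failing condition is stationarity -> stat.

stat


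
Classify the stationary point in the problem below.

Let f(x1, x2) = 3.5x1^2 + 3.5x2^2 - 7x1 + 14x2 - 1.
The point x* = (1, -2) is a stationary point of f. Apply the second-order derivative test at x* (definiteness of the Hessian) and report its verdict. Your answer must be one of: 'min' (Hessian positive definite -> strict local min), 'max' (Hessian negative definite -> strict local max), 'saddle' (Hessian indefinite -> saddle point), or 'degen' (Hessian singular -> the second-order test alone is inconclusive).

Compute the Hessian H = grad^2 f:
  H = [[7, 0], [0, 7]]
Verify stationarity: grad f(x*) = H x* + g = (0, 0).
Eigenvalues of H: 7, 7.
Both eigenvalues > 0, so H is positive definite -> x* is a strict local min.

min


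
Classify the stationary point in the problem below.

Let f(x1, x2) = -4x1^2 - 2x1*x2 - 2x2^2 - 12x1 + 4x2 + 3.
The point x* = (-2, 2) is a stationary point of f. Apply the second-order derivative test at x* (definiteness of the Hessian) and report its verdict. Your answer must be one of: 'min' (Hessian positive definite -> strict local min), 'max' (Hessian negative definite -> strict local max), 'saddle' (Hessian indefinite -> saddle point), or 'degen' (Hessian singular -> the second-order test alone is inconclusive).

Compute the Hessian H = grad^2 f:
  H = [[-8, -2], [-2, -4]]
Verify stationarity: grad f(x*) = H x* + g = (0, 0).
Eigenvalues of H: -8.8284, -3.1716.
Both eigenvalues < 0, so H is negative definite -> x* is a strict local max.

max


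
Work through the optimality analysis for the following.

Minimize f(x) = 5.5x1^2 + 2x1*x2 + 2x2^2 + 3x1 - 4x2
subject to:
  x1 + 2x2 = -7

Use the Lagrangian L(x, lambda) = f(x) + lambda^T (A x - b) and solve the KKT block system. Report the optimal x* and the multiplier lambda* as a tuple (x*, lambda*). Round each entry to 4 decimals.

Form the Lagrangian:
  L(x, lambda) = (1/2) x^T Q x + c^T x + lambda^T (A x - b)
Stationarity (grad_x L = 0): Q x + c + A^T lambda = 0.
Primal feasibility: A x = b.

This gives the KKT block system:
  [ Q   A^T ] [ x     ]   [-c ]
  [ A    0  ] [ lambda ] = [ b ]

Solving the linear system:
  x*      = (-0.5, -3.25)
  lambda* = (9)
  f(x*)   = 37.25

x* = (-0.5, -3.25), lambda* = (9)


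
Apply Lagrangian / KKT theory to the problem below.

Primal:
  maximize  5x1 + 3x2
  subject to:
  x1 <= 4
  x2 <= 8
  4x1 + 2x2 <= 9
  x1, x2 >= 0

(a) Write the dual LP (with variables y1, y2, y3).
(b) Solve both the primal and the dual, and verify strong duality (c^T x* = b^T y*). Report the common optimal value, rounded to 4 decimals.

The standard primal-dual pair for 'max c^T x s.t. A x <= b, x >= 0' is:
  Dual:  min b^T y  s.t.  A^T y >= c,  y >= 0.

So the dual LP is:
  minimize  4y1 + 8y2 + 9y3
  subject to:
    y1 + 4y3 >= 5
    y2 + 2y3 >= 3
    y1, y2, y3 >= 0

Solving the primal: x* = (0, 4.5).
  primal value c^T x* = 13.5.
Solving the dual: y* = (0, 0, 1.5).
  dual value b^T y* = 13.5.
Strong duality: c^T x* = b^T y*. Confirmed.

13.5


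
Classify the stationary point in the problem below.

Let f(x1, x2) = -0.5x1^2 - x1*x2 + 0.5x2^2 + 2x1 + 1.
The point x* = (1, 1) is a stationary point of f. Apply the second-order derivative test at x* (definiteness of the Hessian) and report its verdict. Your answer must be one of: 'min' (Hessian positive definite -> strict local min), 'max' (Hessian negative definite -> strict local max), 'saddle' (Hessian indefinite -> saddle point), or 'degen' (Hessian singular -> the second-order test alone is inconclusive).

Compute the Hessian H = grad^2 f:
  H = [[-1, -1], [-1, 1]]
Verify stationarity: grad f(x*) = H x* + g = (0, 0).
Eigenvalues of H: -1.4142, 1.4142.
Eigenvalues have mixed signs, so H is indefinite -> x* is a saddle point.

saddle


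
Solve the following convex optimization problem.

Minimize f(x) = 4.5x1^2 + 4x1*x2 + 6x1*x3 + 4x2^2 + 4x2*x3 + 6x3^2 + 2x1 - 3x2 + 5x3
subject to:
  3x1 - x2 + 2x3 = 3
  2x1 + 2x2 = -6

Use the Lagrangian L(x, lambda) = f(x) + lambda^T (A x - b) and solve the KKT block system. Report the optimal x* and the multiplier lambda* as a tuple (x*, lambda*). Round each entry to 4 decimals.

Form the Lagrangian:
  L(x, lambda) = (1/2) x^T Q x + c^T x + lambda^T (A x - b)
Stationarity (grad_x L = 0): Q x + c + A^T lambda = 0.
Primal feasibility: A x = b.

This gives the KKT block system:
  [ Q   A^T ] [ x     ]   [-c ]
  [ A    0  ] [ lambda ] = [ b ]

Solving the linear system:
  x*      = (-0.6327, -2.3673, 1.2653)
  lambda* = (-3.4592, 7.9745)
  f(x*)   = 35.1939

x* = (-0.6327, -2.3673, 1.2653), lambda* = (-3.4592, 7.9745)


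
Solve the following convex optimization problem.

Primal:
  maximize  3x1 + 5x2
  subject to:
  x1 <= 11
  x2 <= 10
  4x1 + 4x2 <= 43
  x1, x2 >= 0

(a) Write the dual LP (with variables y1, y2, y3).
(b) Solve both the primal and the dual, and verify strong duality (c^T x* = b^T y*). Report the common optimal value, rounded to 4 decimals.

The standard primal-dual pair for 'max c^T x s.t. A x <= b, x >= 0' is:
  Dual:  min b^T y  s.t.  A^T y >= c,  y >= 0.

So the dual LP is:
  minimize  11y1 + 10y2 + 43y3
  subject to:
    y1 + 4y3 >= 3
    y2 + 4y3 >= 5
    y1, y2, y3 >= 0

Solving the primal: x* = (0.75, 10).
  primal value c^T x* = 52.25.
Solving the dual: y* = (0, 2, 0.75).
  dual value b^T y* = 52.25.
Strong duality: c^T x* = b^T y*. Confirmed.

52.25


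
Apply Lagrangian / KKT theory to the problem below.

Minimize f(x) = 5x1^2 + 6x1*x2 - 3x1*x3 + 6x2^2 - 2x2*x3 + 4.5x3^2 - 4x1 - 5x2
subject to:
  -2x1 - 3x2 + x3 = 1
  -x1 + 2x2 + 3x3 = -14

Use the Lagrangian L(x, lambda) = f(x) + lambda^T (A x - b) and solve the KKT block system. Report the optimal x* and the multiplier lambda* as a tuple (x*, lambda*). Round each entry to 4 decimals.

Form the Lagrangian:
  L(x, lambda) = (1/2) x^T Q x + c^T x + lambda^T (A x - b)
Stationarity (grad_x L = 0): Q x + c + A^T lambda = 0.
Primal feasibility: A x = b.

This gives the KKT block system:
  [ Q   A^T ] [ x     ]   [-c ]
  [ A    0  ] [ lambda ] = [ b ]

Solving the linear system:
  x*      = (1.7265, -2.3302, -2.5377)
  lambda* = (-0.5335, 7.9639)
  f(x*)   = 58.3865

x* = (1.7265, -2.3302, -2.5377), lambda* = (-0.5335, 7.9639)


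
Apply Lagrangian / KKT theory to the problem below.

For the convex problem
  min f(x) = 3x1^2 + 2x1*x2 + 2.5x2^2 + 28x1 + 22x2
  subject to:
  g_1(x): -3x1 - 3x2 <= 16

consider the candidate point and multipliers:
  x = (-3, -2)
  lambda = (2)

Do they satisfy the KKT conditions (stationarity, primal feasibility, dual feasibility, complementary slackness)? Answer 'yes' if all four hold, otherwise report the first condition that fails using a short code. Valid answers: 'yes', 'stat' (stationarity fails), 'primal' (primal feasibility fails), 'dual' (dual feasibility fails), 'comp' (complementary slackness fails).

Gradient of f: grad f(x) = Q x + c = (6, 6)
Constraint values g_i(x) = a_i^T x - b_i:
  g_1((-3, -2)) = -1
Stationarity residual: grad f(x) + sum_i lambda_i a_i = (0, 0)
  -> stationarity OK
Primal feasibility (all g_i <= 0): OK
Dual feasibility (all lambda_i >= 0): OK
Complementary slackness (lambda_i * g_i(x) = 0 for all i): FAILS

Verdict: the first failing condition is complementary_slackness -> comp.

comp


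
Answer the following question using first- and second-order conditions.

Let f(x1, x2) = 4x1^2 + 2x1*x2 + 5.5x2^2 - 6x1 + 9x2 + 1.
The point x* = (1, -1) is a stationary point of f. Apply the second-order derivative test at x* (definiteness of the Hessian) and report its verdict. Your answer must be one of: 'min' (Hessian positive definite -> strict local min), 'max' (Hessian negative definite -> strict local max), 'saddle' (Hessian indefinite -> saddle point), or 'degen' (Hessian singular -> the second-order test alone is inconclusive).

Compute the Hessian H = grad^2 f:
  H = [[8, 2], [2, 11]]
Verify stationarity: grad f(x*) = H x* + g = (0, 0).
Eigenvalues of H: 7, 12.
Both eigenvalues > 0, so H is positive definite -> x* is a strict local min.

min


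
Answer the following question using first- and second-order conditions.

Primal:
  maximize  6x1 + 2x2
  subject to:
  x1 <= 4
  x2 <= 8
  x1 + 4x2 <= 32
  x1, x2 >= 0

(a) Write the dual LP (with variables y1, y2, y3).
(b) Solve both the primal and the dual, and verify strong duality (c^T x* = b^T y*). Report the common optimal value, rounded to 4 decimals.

The standard primal-dual pair for 'max c^T x s.t. A x <= b, x >= 0' is:
  Dual:  min b^T y  s.t.  A^T y >= c,  y >= 0.

So the dual LP is:
  minimize  4y1 + 8y2 + 32y3
  subject to:
    y1 + y3 >= 6
    y2 + 4y3 >= 2
    y1, y2, y3 >= 0

Solving the primal: x* = (4, 7).
  primal value c^T x* = 38.
Solving the dual: y* = (5.5, 0, 0.5).
  dual value b^T y* = 38.
Strong duality: c^T x* = b^T y*. Confirmed.

38


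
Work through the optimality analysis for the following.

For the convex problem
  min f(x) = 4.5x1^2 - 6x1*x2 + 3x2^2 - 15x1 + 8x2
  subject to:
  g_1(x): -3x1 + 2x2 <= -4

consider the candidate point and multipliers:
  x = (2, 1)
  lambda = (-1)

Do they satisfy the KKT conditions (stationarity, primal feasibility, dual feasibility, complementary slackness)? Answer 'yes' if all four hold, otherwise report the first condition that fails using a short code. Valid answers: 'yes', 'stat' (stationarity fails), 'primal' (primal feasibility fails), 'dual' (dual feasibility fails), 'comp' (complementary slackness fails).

Gradient of f: grad f(x) = Q x + c = (-3, 2)
Constraint values g_i(x) = a_i^T x - b_i:
  g_1((2, 1)) = 0
Stationarity residual: grad f(x) + sum_i lambda_i a_i = (0, 0)
  -> stationarity OK
Primal feasibility (all g_i <= 0): OK
Dual feasibility (all lambda_i >= 0): FAILS
Complementary slackness (lambda_i * g_i(x) = 0 for all i): OK

Verdict: the first failing condition is dual_feasibility -> dual.

dual


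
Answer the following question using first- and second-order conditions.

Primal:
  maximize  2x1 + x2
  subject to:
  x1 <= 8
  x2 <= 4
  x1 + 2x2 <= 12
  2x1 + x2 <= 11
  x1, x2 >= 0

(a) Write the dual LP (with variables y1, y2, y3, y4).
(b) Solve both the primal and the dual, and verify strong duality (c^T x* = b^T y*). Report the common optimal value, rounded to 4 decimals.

The standard primal-dual pair for 'max c^T x s.t. A x <= b, x >= 0' is:
  Dual:  min b^T y  s.t.  A^T y >= c,  y >= 0.

So the dual LP is:
  minimize  8y1 + 4y2 + 12y3 + 11y4
  subject to:
    y1 + y3 + 2y4 >= 2
    y2 + 2y3 + y4 >= 1
    y1, y2, y3, y4 >= 0

Solving the primal: x* = (3.5, 4).
  primal value c^T x* = 11.
Solving the dual: y* = (0, 0, 0, 1).
  dual value b^T y* = 11.
Strong duality: c^T x* = b^T y*. Confirmed.

11


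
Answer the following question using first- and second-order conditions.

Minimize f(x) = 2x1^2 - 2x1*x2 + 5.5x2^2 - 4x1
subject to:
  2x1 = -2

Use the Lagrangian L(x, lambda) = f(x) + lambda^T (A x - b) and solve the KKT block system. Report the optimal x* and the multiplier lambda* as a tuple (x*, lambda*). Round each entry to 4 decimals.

Form the Lagrangian:
  L(x, lambda) = (1/2) x^T Q x + c^T x + lambda^T (A x - b)
Stationarity (grad_x L = 0): Q x + c + A^T lambda = 0.
Primal feasibility: A x = b.

This gives the KKT block system:
  [ Q   A^T ] [ x     ]   [-c ]
  [ A    0  ] [ lambda ] = [ b ]

Solving the linear system:
  x*      = (-1, -0.1818)
  lambda* = (3.8182)
  f(x*)   = 5.8182

x* = (-1, -0.1818), lambda* = (3.8182)


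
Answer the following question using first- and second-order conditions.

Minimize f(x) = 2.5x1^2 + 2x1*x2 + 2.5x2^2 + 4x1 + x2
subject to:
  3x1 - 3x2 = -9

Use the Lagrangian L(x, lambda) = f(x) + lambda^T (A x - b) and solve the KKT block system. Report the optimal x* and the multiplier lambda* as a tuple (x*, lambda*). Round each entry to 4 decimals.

Form the Lagrangian:
  L(x, lambda) = (1/2) x^T Q x + c^T x + lambda^T (A x - b)
Stationarity (grad_x L = 0): Q x + c + A^T lambda = 0.
Primal feasibility: A x = b.

This gives the KKT block system:
  [ Q   A^T ] [ x     ]   [-c ]
  [ A    0  ] [ lambda ] = [ b ]

Solving the linear system:
  x*      = (-1.8571, 1.1429)
  lambda* = (1)
  f(x*)   = 1.3571

x* = (-1.8571, 1.1429), lambda* = (1)


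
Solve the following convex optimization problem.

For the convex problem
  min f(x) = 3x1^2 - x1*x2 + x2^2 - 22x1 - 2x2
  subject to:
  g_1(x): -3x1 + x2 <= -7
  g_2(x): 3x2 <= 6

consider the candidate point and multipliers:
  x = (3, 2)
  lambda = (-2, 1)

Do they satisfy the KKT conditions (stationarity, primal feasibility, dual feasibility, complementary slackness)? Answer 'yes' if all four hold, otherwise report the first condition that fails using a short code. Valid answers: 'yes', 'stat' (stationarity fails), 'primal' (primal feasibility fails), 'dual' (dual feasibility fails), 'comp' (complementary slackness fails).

Gradient of f: grad f(x) = Q x + c = (-6, -1)
Constraint values g_i(x) = a_i^T x - b_i:
  g_1((3, 2)) = 0
  g_2((3, 2)) = 0
Stationarity residual: grad f(x) + sum_i lambda_i a_i = (0, 0)
  -> stationarity OK
Primal feasibility (all g_i <= 0): OK
Dual feasibility (all lambda_i >= 0): FAILS
Complementary slackness (lambda_i * g_i(x) = 0 for all i): OK

Verdict: the first failing condition is dual_feasibility -> dual.

dual


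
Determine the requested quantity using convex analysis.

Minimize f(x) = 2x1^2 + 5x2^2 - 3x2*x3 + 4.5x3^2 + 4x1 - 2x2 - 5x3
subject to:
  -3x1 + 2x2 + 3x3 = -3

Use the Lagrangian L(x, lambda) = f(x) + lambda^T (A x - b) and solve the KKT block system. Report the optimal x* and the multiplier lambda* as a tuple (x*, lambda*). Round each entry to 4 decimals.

Form the Lagrangian:
  L(x, lambda) = (1/2) x^T Q x + c^T x + lambda^T (A x - b)
Stationarity (grad_x L = 0): Q x + c + A^T lambda = 0.
Primal feasibility: A x = b.

This gives the KKT block system:
  [ Q   A^T ] [ x     ]   [-c ]
  [ A    0  ] [ lambda ] = [ b ]

Solving the linear system:
  x*      = (0.5686, -0.2898, -0.2382)
  lambda* = (2.0915)
  f(x*)   = 5.1598

x* = (0.5686, -0.2898, -0.2382), lambda* = (2.0915)


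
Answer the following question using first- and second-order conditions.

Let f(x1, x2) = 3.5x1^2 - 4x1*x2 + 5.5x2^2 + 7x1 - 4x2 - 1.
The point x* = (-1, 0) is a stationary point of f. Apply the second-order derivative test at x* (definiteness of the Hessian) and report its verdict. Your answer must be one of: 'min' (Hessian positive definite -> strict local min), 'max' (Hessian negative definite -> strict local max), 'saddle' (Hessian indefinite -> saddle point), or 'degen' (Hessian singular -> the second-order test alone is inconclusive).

Compute the Hessian H = grad^2 f:
  H = [[7, -4], [-4, 11]]
Verify stationarity: grad f(x*) = H x* + g = (0, 0).
Eigenvalues of H: 4.5279, 13.4721.
Both eigenvalues > 0, so H is positive definite -> x* is a strict local min.

min


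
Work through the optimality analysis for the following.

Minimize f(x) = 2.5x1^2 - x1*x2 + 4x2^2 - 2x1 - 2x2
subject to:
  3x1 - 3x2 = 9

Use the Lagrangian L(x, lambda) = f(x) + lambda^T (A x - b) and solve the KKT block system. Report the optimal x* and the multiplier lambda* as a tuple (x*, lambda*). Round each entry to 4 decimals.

Form the Lagrangian:
  L(x, lambda) = (1/2) x^T Q x + c^T x + lambda^T (A x - b)
Stationarity (grad_x L = 0): Q x + c + A^T lambda = 0.
Primal feasibility: A x = b.

This gives the KKT block system:
  [ Q   A^T ] [ x     ]   [-c ]
  [ A    0  ] [ lambda ] = [ b ]

Solving the linear system:
  x*      = (2.2727, -0.7273)
  lambda* = (-3.3636)
  f(x*)   = 13.5909

x* = (2.2727, -0.7273), lambda* = (-3.3636)


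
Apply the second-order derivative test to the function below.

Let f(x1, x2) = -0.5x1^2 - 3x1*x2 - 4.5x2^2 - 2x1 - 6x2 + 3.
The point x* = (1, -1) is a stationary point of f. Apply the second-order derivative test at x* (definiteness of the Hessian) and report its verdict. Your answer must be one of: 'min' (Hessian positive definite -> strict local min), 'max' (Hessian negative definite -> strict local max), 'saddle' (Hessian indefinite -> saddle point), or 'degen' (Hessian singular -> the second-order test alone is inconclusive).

Compute the Hessian H = grad^2 f:
  H = [[-1, -3], [-3, -9]]
Verify stationarity: grad f(x*) = H x* + g = (0, 0).
Eigenvalues of H: -10, 0.
H has a zero eigenvalue (singular; negative semidefinite but not definite), so H is neither positive definite, negative definite, nor indefinite. The second-order test alone is inconclusive -> degen.
(Indeed, f is constant along the null direction of H through x*, so x* is not a strict local extremum.)

degen


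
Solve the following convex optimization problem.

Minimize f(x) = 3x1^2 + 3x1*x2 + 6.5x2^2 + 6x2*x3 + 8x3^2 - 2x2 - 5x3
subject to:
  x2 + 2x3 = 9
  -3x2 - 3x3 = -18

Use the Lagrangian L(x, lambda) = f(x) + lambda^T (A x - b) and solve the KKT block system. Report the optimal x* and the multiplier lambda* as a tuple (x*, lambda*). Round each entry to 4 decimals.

Form the Lagrangian:
  L(x, lambda) = (1/2) x^T Q x + c^T x + lambda^T (A x - b)
Stationarity (grad_x L = 0): Q x + c + A^T lambda = 0.
Primal feasibility: A x = b.

This gives the KKT block system:
  [ Q   A^T ] [ x     ]   [-c ]
  [ A    0  ] [ lambda ] = [ b ]

Solving the linear system:
  x*      = (-1.5, 3, 3)
  lambda* = (-10.5, 13.3333)
  f(x*)   = 156.75

x* = (-1.5, 3, 3), lambda* = (-10.5, 13.3333)


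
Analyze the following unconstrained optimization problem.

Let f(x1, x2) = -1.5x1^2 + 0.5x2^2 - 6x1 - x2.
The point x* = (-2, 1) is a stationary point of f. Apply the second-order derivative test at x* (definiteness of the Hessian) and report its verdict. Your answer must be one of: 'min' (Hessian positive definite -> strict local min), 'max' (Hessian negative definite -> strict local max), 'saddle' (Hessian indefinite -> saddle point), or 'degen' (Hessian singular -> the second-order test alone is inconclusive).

Compute the Hessian H = grad^2 f:
  H = [[-3, 0], [0, 1]]
Verify stationarity: grad f(x*) = H x* + g = (0, 0).
Eigenvalues of H: -3, 1.
Eigenvalues have mixed signs, so H is indefinite -> x* is a saddle point.

saddle


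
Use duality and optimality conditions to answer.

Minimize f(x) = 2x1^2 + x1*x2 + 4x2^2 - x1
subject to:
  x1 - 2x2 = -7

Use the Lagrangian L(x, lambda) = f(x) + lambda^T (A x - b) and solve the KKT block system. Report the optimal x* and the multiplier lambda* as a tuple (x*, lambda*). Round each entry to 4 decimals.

Form the Lagrangian:
  L(x, lambda) = (1/2) x^T Q x + c^T x + lambda^T (A x - b)
Stationarity (grad_x L = 0): Q x + c + A^T lambda = 0.
Primal feasibility: A x = b.

This gives the KKT block system:
  [ Q   A^T ] [ x     ]   [-c ]
  [ A    0  ] [ lambda ] = [ b ]

Solving the linear system:
  x*      = (-2.3571, 2.3214)
  lambda* = (8.1071)
  f(x*)   = 29.5536

x* = (-2.3571, 2.3214), lambda* = (8.1071)


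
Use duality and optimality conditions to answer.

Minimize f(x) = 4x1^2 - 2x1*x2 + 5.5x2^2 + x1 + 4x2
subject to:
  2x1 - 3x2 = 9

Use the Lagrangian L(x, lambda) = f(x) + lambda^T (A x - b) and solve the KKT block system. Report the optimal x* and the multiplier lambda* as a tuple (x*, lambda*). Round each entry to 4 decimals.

Form the Lagrangian:
  L(x, lambda) = (1/2) x^T Q x + c^T x + lambda^T (A x - b)
Stationarity (grad_x L = 0): Q x + c + A^T lambda = 0.
Primal feasibility: A x = b.

This gives the KKT block system:
  [ Q   A^T ] [ x     ]   [-c ]
  [ A    0  ] [ lambda ] = [ b ]

Solving the linear system:
  x*      = (1.2065, -2.1957)
  lambda* = (-7.5217)
  f(x*)   = 30.0598

x* = (1.2065, -2.1957), lambda* = (-7.5217)


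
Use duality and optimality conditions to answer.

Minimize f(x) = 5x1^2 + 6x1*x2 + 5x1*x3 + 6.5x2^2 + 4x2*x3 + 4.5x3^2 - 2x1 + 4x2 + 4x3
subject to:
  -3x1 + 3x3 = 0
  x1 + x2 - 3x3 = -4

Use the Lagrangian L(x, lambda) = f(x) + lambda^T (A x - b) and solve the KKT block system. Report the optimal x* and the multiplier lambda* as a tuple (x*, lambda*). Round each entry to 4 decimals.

Form the Lagrangian:
  L(x, lambda) = (1/2) x^T Q x + c^T x + lambda^T (A x - b)
Stationarity (grad_x L = 0): Q x + c + A^T lambda = 0.
Primal feasibility: A x = b.

This gives the KKT block system:
  [ Q   A^T ] [ x     ]   [-c ]
  [ A    0  ] [ lambda ] = [ b ]

Solving the linear system:
  x*      = (1.1074, -1.7851, 1.1074)
  lambda* = (4.011, 8.1322)
  f(x*)   = 13.8017

x* = (1.1074, -1.7851, 1.1074), lambda* = (4.011, 8.1322)


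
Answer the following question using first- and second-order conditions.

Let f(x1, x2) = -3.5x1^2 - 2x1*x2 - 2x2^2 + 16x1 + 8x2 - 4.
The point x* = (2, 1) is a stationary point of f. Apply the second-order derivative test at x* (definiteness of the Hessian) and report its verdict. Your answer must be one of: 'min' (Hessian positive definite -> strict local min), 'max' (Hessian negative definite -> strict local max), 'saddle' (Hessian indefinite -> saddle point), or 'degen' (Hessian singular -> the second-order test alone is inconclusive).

Compute the Hessian H = grad^2 f:
  H = [[-7, -2], [-2, -4]]
Verify stationarity: grad f(x*) = H x* + g = (0, 0).
Eigenvalues of H: -8, -3.
Both eigenvalues < 0, so H is negative definite -> x* is a strict local max.

max


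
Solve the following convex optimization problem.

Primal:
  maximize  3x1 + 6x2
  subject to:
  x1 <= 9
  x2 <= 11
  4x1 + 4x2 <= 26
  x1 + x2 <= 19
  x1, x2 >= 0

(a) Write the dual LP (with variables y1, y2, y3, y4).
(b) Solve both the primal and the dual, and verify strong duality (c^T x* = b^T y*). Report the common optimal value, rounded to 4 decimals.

The standard primal-dual pair for 'max c^T x s.t. A x <= b, x >= 0' is:
  Dual:  min b^T y  s.t.  A^T y >= c,  y >= 0.

So the dual LP is:
  minimize  9y1 + 11y2 + 26y3 + 19y4
  subject to:
    y1 + 4y3 + y4 >= 3
    y2 + 4y3 + y4 >= 6
    y1, y2, y3, y4 >= 0

Solving the primal: x* = (0, 6.5).
  primal value c^T x* = 39.
Solving the dual: y* = (0, 0, 1.5, 0).
  dual value b^T y* = 39.
Strong duality: c^T x* = b^T y*. Confirmed.

39


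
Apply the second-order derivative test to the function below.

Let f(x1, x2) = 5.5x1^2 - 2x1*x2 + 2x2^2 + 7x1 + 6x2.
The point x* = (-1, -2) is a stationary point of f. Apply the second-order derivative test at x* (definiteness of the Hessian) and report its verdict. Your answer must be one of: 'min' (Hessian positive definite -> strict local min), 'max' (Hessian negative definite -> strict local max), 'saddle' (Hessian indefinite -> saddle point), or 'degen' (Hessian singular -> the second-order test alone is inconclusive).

Compute the Hessian H = grad^2 f:
  H = [[11, -2], [-2, 4]]
Verify stationarity: grad f(x*) = H x* + g = (0, 0).
Eigenvalues of H: 3.4689, 11.5311.
Both eigenvalues > 0, so H is positive definite -> x* is a strict local min.

min


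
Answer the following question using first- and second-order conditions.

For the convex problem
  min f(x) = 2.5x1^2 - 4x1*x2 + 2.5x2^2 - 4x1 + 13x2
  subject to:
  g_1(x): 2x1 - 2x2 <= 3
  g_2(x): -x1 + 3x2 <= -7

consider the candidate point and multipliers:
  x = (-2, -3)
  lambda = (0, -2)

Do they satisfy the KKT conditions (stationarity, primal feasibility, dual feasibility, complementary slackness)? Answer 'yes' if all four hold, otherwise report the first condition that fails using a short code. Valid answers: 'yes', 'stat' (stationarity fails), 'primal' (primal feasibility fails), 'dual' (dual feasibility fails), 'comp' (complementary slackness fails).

Gradient of f: grad f(x) = Q x + c = (-2, 6)
Constraint values g_i(x) = a_i^T x - b_i:
  g_1((-2, -3)) = -1
  g_2((-2, -3)) = 0
Stationarity residual: grad f(x) + sum_i lambda_i a_i = (0, 0)
  -> stationarity OK
Primal feasibility (all g_i <= 0): OK
Dual feasibility (all lambda_i >= 0): FAILS
Complementary slackness (lambda_i * g_i(x) = 0 for all i): OK

Verdict: the first failing condition is dual_feasibility -> dual.

dual


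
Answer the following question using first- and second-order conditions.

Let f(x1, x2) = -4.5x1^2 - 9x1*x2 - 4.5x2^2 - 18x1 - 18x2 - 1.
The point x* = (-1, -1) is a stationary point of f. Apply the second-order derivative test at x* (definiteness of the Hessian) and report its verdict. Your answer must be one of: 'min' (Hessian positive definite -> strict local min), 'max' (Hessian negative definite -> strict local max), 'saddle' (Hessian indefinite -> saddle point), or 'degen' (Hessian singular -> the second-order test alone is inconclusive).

Compute the Hessian H = grad^2 f:
  H = [[-9, -9], [-9, -9]]
Verify stationarity: grad f(x*) = H x* + g = (0, 0).
Eigenvalues of H: -18, 0.
H has a zero eigenvalue (singular; negative semidefinite but not definite), so H is neither positive definite, negative definite, nor indefinite. The second-order test alone is inconclusive -> degen.
(Indeed, f is constant along the null direction of H through x*, so x* is not a strict local extremum.)

degen


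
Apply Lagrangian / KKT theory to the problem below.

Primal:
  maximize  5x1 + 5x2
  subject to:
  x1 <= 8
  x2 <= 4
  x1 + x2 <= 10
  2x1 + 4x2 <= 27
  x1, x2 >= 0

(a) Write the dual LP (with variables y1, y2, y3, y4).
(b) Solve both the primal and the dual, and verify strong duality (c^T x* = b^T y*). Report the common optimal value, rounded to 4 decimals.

The standard primal-dual pair for 'max c^T x s.t. A x <= b, x >= 0' is:
  Dual:  min b^T y  s.t.  A^T y >= c,  y >= 0.

So the dual LP is:
  minimize  8y1 + 4y2 + 10y3 + 27y4
  subject to:
    y1 + y3 + 2y4 >= 5
    y2 + y3 + 4y4 >= 5
    y1, y2, y3, y4 >= 0

Solving the primal: x* = (8, 2).
  primal value c^T x* = 50.
Solving the dual: y* = (0, 0, 5, 0).
  dual value b^T y* = 50.
Strong duality: c^T x* = b^T y*. Confirmed.

50


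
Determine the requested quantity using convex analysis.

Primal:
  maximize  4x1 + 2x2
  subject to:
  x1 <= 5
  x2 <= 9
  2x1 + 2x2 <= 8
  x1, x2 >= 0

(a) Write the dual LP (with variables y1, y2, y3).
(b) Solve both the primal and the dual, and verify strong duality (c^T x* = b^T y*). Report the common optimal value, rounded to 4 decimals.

The standard primal-dual pair for 'max c^T x s.t. A x <= b, x >= 0' is:
  Dual:  min b^T y  s.t.  A^T y >= c,  y >= 0.

So the dual LP is:
  minimize  5y1 + 9y2 + 8y3
  subject to:
    y1 + 2y3 >= 4
    y2 + 2y3 >= 2
    y1, y2, y3 >= 0

Solving the primal: x* = (4, 0).
  primal value c^T x* = 16.
Solving the dual: y* = (0, 0, 2).
  dual value b^T y* = 16.
Strong duality: c^T x* = b^T y*. Confirmed.

16


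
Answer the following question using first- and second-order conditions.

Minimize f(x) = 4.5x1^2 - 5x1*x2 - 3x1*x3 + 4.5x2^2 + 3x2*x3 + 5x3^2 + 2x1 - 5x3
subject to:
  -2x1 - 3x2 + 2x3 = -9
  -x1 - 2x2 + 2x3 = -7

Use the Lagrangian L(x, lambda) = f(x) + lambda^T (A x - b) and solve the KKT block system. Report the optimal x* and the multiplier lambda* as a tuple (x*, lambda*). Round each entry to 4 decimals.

Form the Lagrangian:
  L(x, lambda) = (1/2) x^T Q x + c^T x + lambda^T (A x - b)
Stationarity (grad_x L = 0): Q x + c + A^T lambda = 0.
Primal feasibility: A x = b.

This gives the KKT block system:
  [ Q   A^T ] [ x     ]   [-c ]
  [ A    0  ] [ lambda ] = [ b ]

Solving the linear system:
  x*      = (0.274, 1.726, -1.637)
  lambda* = (-7.7603, 16.2671)
  f(x*)   = 26.3801

x* = (0.274, 1.726, -1.637), lambda* = (-7.7603, 16.2671)


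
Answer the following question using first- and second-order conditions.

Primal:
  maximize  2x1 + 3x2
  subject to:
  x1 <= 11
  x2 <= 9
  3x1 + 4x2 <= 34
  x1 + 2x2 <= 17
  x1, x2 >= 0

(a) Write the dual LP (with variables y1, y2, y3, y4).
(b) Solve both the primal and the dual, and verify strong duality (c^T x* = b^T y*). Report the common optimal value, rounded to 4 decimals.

The standard primal-dual pair for 'max c^T x s.t. A x <= b, x >= 0' is:
  Dual:  min b^T y  s.t.  A^T y >= c,  y >= 0.

So the dual LP is:
  minimize  11y1 + 9y2 + 34y3 + 17y4
  subject to:
    y1 + 3y3 + y4 >= 2
    y2 + 4y3 + 2y4 >= 3
    y1, y2, y3, y4 >= 0

Solving the primal: x* = (0, 8.5).
  primal value c^T x* = 25.5.
Solving the dual: y* = (0, 0, 0.5, 0.5).
  dual value b^T y* = 25.5.
Strong duality: c^T x* = b^T y*. Confirmed.

25.5


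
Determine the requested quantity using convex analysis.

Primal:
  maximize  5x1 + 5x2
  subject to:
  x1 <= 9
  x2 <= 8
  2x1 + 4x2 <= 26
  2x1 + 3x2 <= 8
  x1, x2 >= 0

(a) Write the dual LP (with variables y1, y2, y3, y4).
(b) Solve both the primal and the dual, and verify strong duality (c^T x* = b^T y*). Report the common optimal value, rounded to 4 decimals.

The standard primal-dual pair for 'max c^T x s.t. A x <= b, x >= 0' is:
  Dual:  min b^T y  s.t.  A^T y >= c,  y >= 0.

So the dual LP is:
  minimize  9y1 + 8y2 + 26y3 + 8y4
  subject to:
    y1 + 2y3 + 2y4 >= 5
    y2 + 4y3 + 3y4 >= 5
    y1, y2, y3, y4 >= 0

Solving the primal: x* = (4, 0).
  primal value c^T x* = 20.
Solving the dual: y* = (0, 0, 0, 2.5).
  dual value b^T y* = 20.
Strong duality: c^T x* = b^T y*. Confirmed.

20


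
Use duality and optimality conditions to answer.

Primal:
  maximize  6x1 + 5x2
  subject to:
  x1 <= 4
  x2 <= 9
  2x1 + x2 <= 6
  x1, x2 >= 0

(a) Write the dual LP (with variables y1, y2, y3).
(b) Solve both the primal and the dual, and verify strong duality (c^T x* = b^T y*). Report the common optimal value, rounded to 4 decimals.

The standard primal-dual pair for 'max c^T x s.t. A x <= b, x >= 0' is:
  Dual:  min b^T y  s.t.  A^T y >= c,  y >= 0.

So the dual LP is:
  minimize  4y1 + 9y2 + 6y3
  subject to:
    y1 + 2y3 >= 6
    y2 + y3 >= 5
    y1, y2, y3 >= 0

Solving the primal: x* = (0, 6).
  primal value c^T x* = 30.
Solving the dual: y* = (0, 0, 5).
  dual value b^T y* = 30.
Strong duality: c^T x* = b^T y*. Confirmed.

30


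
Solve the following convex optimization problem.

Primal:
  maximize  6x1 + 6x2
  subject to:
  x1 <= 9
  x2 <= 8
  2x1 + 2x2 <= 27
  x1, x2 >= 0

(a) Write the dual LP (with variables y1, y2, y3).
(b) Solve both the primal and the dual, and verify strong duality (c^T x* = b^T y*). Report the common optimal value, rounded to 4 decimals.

The standard primal-dual pair for 'max c^T x s.t. A x <= b, x >= 0' is:
  Dual:  min b^T y  s.t.  A^T y >= c,  y >= 0.

So the dual LP is:
  minimize  9y1 + 8y2 + 27y3
  subject to:
    y1 + 2y3 >= 6
    y2 + 2y3 >= 6
    y1, y2, y3 >= 0

Solving the primal: x* = (5.5, 8).
  primal value c^T x* = 81.
Solving the dual: y* = (0, 0, 3).
  dual value b^T y* = 81.
Strong duality: c^T x* = b^T y*. Confirmed.

81


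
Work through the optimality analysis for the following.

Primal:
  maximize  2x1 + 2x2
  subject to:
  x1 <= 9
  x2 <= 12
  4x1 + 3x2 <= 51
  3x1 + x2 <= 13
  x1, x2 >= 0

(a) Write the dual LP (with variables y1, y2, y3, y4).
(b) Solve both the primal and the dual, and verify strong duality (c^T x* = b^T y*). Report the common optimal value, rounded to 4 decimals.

The standard primal-dual pair for 'max c^T x s.t. A x <= b, x >= 0' is:
  Dual:  min b^T y  s.t.  A^T y >= c,  y >= 0.

So the dual LP is:
  minimize  9y1 + 12y2 + 51y3 + 13y4
  subject to:
    y1 + 4y3 + 3y4 >= 2
    y2 + 3y3 + y4 >= 2
    y1, y2, y3, y4 >= 0

Solving the primal: x* = (0.3333, 12).
  primal value c^T x* = 24.6667.
Solving the dual: y* = (0, 1.3333, 0, 0.6667).
  dual value b^T y* = 24.6667.
Strong duality: c^T x* = b^T y*. Confirmed.

24.6667
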